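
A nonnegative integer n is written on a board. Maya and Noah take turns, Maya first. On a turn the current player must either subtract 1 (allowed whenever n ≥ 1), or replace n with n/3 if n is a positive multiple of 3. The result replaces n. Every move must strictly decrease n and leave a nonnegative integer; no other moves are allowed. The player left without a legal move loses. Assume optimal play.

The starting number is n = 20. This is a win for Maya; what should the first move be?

Classify positions by backward induction: terminal positions (no move available) are L. From any other position, the mover wins iff some move reaches an L.
n=0: no move → L
n=1: →0(L), so W
n=2: →1(W) only, which is W, so L
n=3: →2(L), so W
n=4: →3(W) only, which is W, so L
n=5: →4(L), so W
n=6: →2(L), so W
n=7: →6(W) only, which is W, so L
n=8: →7(L), so W
n=9: →3(W), 8(W) — all W, so L
n=10: →9(L), so W
n=11: →10(W) only, which is W, so L
n=12: →4(L), so W
n=13: →12(W) only, which is W, so L
n=14: →13(L), so W
n=15: →5(W), 14(W) — all W, so L
n=16: →15(L), so W
n=17: →16(W) only, which is W, so L
n=18: →17(L), so W
n=19: →18(W) only, which is W, so L
n=20: →19(L), so W
From 20, the L positions reachable in one move are: 19.

Move to 19.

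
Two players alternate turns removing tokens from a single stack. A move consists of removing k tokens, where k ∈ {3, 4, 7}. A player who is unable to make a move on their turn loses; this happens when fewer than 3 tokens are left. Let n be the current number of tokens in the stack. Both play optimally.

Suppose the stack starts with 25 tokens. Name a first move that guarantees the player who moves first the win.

Remove 3, leaving 22.

Use the standard recursion: the mover loses at a terminal position; elsewhere, the mover wins exactly when some move hands the opponent an L position.
n=0: no move → L
n=1: no move → L
n=2: no move → L
n=3: can move to 0, which is L ⇒ W
n=4: can move to 1, which is L ⇒ W
n=5: can move to 2, which is L ⇒ W
n=6: can move to 2, which is L ⇒ W
n=7: can move to 0, which is L ⇒ W
n=8: can move to 1, which is L ⇒ W
n=9: can move to 2, which is L ⇒ W
n=10: moves to 7(W), 6(W), 3(W); every one is W ⇒ L
n=11: moves to 8(W), 7(W), 4(W); every one is W ⇒ L
n=12: moves to 9(W), 8(W), 5(W); every one is W ⇒ L
n=13: can move to 10, which is L ⇒ W
n=14: can move to 11, which is L ⇒ W
n=15: can move to 12, which is L ⇒ W
n=16: can move to 12, which is L ⇒ W
n=17: can move to 10, which is L ⇒ W
n=18: can move to 11, which is L ⇒ W
n=19: can move to 12, which is L ⇒ W
n=20: moves to 17(W), 16(W), 13(W); every one is W ⇒ L
n=21: moves to 18(W), 17(W), 14(W); every one is W ⇒ L
n=22: moves to 19(W), 18(W), 15(W); every one is W ⇒ L
n=23: can move to 20, which is L ⇒ W
n=24: can move to 21, which is L ⇒ W
n=25: can move to 22, which is L ⇒ W
From 25, the L positions reachable in one move are: 22, 21. Any move reaching one of these is winning.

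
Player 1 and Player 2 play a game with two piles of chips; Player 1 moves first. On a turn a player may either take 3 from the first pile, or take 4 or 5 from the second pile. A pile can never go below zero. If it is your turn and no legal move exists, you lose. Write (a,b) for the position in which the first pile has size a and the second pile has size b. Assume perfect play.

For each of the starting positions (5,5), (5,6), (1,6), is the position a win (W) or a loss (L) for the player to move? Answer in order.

Build the W/L table. Terminal = L. A non-terminal position is W if it has a move to some L; otherwise it is L.
No move ever increases a pile, so every position that can arise here has a ≤ 5 and b ≤ 6; it is enough to label the cells with 0 ≤ a ≤ 5 and 0 ≤ b ≤ 6.
Every move lowers a or b (never raises either), so fill the grid row by row in increasing a, and left to right within a row: each cell's successors are then already labelled.
      b=0  b=1  b=2  b=3  b=4  b=5  b=6
a=0:    L    L    L    L    W    W    W
a=1:    L    L    L    L    W    W    W
a=2:    L    L    L    L    W    W    W
a=3:    W    W    W    W    L    L    L
a=4:    W    W    W    W    L    L    L
a=5:    W    W    W    W    L    L    L
Cells with no legal move (terminal, hence L): (0,0), (0,1), (0,2), (0,3), (1,0), (1,1), (1,2), (1,3), (2,0), (2,1), (2,2), (2,3).
The remaining L cells, each justified by listing all of its moves:
(3,4): moves to (0,4)(W), (3,0)(W); every one is W ⇒ L
(3,5): moves to (0,5)(W), (3,1)(W), (3,0)(W); every one is W ⇒ L
(3,6): moves to (0,6)(W), (3,2)(W), (3,1)(W); every one is W ⇒ L
(4,4): moves to (1,4)(W), (4,0)(W); every one is W ⇒ L
(4,5): moves to (1,5)(W), (4,1)(W), (4,0)(W); every one is W ⇒ L
(4,6): moves to (1,6)(W), (4,2)(W), (4,1)(W); every one is W ⇒ L
(5,4): moves to (2,4)(W), (5,0)(W); every one is W ⇒ L
(5,5): moves to (2,5)(W), (5,1)(W), (5,0)(W); every one is W ⇒ L
(5,6): moves to (2,6)(W), (5,2)(W), (5,1)(W); every one is W ⇒ L
Every other cell has at least one move into one of the L cells above, so it is W.
(5,5): one of the L cells justified above, so L
(5,6): one of the L cells justified above, so L
(1,6): the move to (1,2) reaches an L cell, so W

(5,5): L, (5,6): L, (1,6): W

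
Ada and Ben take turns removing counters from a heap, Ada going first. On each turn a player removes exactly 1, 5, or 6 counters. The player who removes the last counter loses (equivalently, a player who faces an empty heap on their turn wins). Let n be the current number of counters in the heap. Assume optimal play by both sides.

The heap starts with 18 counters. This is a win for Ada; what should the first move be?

Remove 6, leaving 12.

Use the standard recursion: the mover wins at a terminal position; elsewhere, the mover wins exactly when some move hands the opponent an L position.
n=0: no move; the opponent has just taken the last counter and therefore loses → W
n=1: the only move is to 0(W), a W ⇒ L
n=2: can move to 1, which is L ⇒ W
n=3: the only move is to 2(W), a W ⇒ L
n=4: can move to 3, which is L ⇒ W
n=5: moves to 4(W), 0(W); every one is W ⇒ L
n=6: can move to 5, which is L ⇒ W
n=7: can move to 1, which is L ⇒ W
n=8: can move to 3, which is L ⇒ W
n=9: can move to 3, which is L ⇒ W
n=10: can move to 5, which is L ⇒ W
n=11: can move to 5, which is L ⇒ W
n=12: moves to 11(W), 7(W), 6(W); every one is W ⇒ L
n=13: can move to 12, which is L ⇒ W
n=14: moves to 13(W), 9(W), 8(W); every one is W ⇒ L
n=15: can move to 14, which is L ⇒ W
n=16: moves to 15(W), 11(W), 10(W); every one is W ⇒ L
n=17: can move to 16, which is L ⇒ W
n=18: can move to 12, which is L ⇒ W
From 18, the L positions reachable in one move are: 12.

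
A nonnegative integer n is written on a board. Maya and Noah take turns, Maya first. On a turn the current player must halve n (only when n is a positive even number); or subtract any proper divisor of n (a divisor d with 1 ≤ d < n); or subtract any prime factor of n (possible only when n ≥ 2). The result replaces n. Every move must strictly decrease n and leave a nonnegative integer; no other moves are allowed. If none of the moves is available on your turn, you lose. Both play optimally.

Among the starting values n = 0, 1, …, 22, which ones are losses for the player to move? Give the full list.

0, 1, 4, 9, 14, 20

Label each position W (a win for the player to move) or L (a loss). A position with no legal move is L; any other position is W exactly when some move reaches an L, and L when every move reaches a W.
n=0: no move → L
n=1: no move → L
n=2: can move to 0, which is L ⇒ W
n=3: can move to 0, which is L ⇒ W
n=4: moves to 2(W), 3(W); every one is W ⇒ L
n=5: can move to 0, which is L ⇒ W
n=6: can move to 4, which is L ⇒ W
n=7: can move to 0, which is L ⇒ W
n=8: can move to 4, which is L ⇒ W
n=9: moves to 6(W), 8(W); every one is W ⇒ L
n=10: can move to 9, which is L ⇒ W
n=11: can move to 0, which is L ⇒ W
n=12: can move to 9, which is L ⇒ W
n=13: can move to 0, which is L ⇒ W
n=14: moves to 7(W), 12(W), 13(W); every one is W ⇒ L
n=15: can move to 14, which is L ⇒ W
n=16: can move to 14, which is L ⇒ W
n=17: can move to 0, which is L ⇒ W
n=18: can move to 9, which is L ⇒ W
n=19: can move to 0, which is L ⇒ W
n=20: moves to 10(W), 15(W), 16(W), 18(W), 19(W); every one is W ⇒ L
n=21: can move to 14, which is L ⇒ W
n=22: can move to 20, which is L ⇒ W
The losing starting values of n are exactly the entries labelled L in this table (6 of them).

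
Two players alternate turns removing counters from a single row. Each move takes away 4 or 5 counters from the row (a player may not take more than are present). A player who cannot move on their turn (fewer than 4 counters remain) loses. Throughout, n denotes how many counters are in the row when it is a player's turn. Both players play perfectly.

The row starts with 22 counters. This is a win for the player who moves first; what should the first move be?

Classify positions by backward induction: terminal positions (no move available) are L. From any other position, the mover wins iff some move reaches an L.
n=0: no move → L
n=1: no move → L
n=2: no move → L
n=3: no move → L
n=4: can move to 0, which is L ⇒ W
n=5: can move to 1, which is L ⇒ W
n=6: can move to 2, which is L ⇒ W
n=7: can move to 3, which is L ⇒ W
n=8: can move to 3, which is L ⇒ W
n=9: moves to 5(W), 4(W); every one is W ⇒ L
n=10: moves to 6(W), 5(W); every one is W ⇒ L
n=11: moves to 7(W), 6(W); every one is W ⇒ L
n=12: moves to 8(W), 7(W); every one is W ⇒ L
n=13: can move to 9, which is L ⇒ W
n=14: can move to 10, which is L ⇒ W
n=15: can move to 11, which is L ⇒ W
n=16: can move to 12, which is L ⇒ W
n=17: can move to 12, which is L ⇒ W
n=18: moves to 14(W), 13(W); every one is W ⇒ L
n=19: moves to 15(W), 14(W); every one is W ⇒ L
n=20: moves to 16(W), 15(W); every one is W ⇒ L
n=21: moves to 17(W), 16(W); every one is W ⇒ L
n=22: can move to 18, which is L ⇒ W
From 22, the L positions reachable in one move are: 18.

Remove 4, leaving 18.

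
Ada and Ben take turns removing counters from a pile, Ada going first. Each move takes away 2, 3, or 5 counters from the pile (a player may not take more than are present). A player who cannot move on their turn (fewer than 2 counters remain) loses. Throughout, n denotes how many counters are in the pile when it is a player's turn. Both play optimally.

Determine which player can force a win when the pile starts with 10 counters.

Ada wins.

Build the W/L table. Terminal = L. A non-terminal position is W if it has a move to some L; otherwise it is L.
n=0: no move → L
n=1: no move → L
n=2: W (go to 0, an L position)
n=3: W (go to 1, an L position)
n=4: W (go to 1, an L position)
n=5: W (go to 0, an L position)
n=6: W (go to 1, an L position)
n=7: L (options 5(W), 4(W), 2(W) are all W)
n=8: L (options 6(W), 5(W), 3(W) are all W)
n=9: W (go to 7, an L position)
n=10: W (go to 8, an L position)
The starting position 10 is W: Ada should remove 2, leaving 8, handing over an L position.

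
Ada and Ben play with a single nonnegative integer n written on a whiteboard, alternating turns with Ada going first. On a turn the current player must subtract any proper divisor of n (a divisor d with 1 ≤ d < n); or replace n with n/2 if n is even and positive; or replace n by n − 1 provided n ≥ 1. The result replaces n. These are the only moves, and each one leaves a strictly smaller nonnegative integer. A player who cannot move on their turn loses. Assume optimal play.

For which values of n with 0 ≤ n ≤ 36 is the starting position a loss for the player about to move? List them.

Use the standard recursion: the mover loses at a terminal position; elsewhere, the mover wins exactly when some move hands the opponent an L position.
n=0: no move → L
n=1: reaches L-position 0 → W
n=2: only reaches 1(W), which is W → L
n=3: reaches L-position 2 → W
n=4: reaches L-position 2 → W
n=5: only reaches 4(W), which is W → L
n=6: reaches L-position 5 → W
n=7: only reaches 6(W), which is W → L
n=8: reaches L-position 7 → W
n=9: only reaches 6(W), 8(W), all W → L
n=10: reaches L-position 5 → W
n=11: only reaches 10(W), which is W → L
n=12: reaches L-position 9 → W
n=13: only reaches 12(W), which is W → L
n=14: reaches L-position 7 → W
n=15: only reaches 10(W), 12(W), 14(W), all W → L
n=16: reaches L-position 15 → W
n=17: only reaches 16(W), which is W → L
n=18: reaches L-position 9 → W
n=19: only reaches 18(W), which is W → L
n=20: reaches L-position 15 → W
n=21: only reaches 14(W), 18(W), 20(W), all W → L
n=22: reaches L-position 11 → W
n=23: only reaches 22(W), which is W → L
n=24: reaches L-position 21 → W
n=25: only reaches 20(W), 24(W), all W → L
n=26: reaches L-position 13 → W
n=27: only reaches 18(W), 24(W), 26(W), all W → L
n=28: reaches L-position 21 → W
n=29: only reaches 28(W), which is W → L
n=30: reaches L-position 15 → W
n=31: only reaches 30(W), which is W → L
n=32: reaches L-position 31 → W
n=33: only reaches 22(W), 30(W), 32(W), all W → L
n=34: reaches L-position 17 → W
n=35: only reaches 28(W), 30(W), 34(W), all W → L
n=36: reaches L-position 27 → W
The losing starting values of n are exactly the entries labelled L in this table (18 of them).

0, 2, 5, 7, 9, 11, 13, 15, 17, 19, 21, 23, 25, 27, 29, 31, 33, 35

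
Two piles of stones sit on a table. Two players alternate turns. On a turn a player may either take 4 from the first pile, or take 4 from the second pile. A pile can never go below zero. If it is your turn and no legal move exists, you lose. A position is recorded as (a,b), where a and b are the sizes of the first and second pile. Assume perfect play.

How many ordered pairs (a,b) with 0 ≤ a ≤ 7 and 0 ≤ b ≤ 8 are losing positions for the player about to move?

36

Label each position W (a win for the player to move) or L (a loss). A position with no legal move is L; any other position is W exactly when some move reaches an L, and L when every move reaches a W.
Every move lowers a or b (never raises either), so fill the grid row by row in increasing a, and left to right within a row: each cell's successors are then already labelled.
      b=0  b=1  b=2  b=3  b=4  b=5  b=6  b=7  b=8
a=0:    L    L    L    L    W    W    W    W    L
a=1:    L    L    L    L    W    W    W    W    L
a=2:    L    L    L    L    W    W    W    W    L
a=3:    L    L    L    L    W    W    W    W    L
a=4:    W    W    W    W    L    L    L    L    W
a=5:    W    W    W    W    L    L    L    L    W
a=6:    W    W    W    W    L    L    L    L    W
a=7:    W    W    W    W    L    L    L    L    W
Cells with no legal move (terminal, hence L): (0,0), (0,1), (0,2), (0,3), (1,0), (1,1), (1,2), (1,3), (2,0), (2,1), (2,2), (2,3), (3,0), (3,1), (3,2), (3,3).
The remaining L cells, each justified by listing all of its moves:
(0,8): the only move is to (0,4)(W), a W ⇒ L
(1,8): the only move is to (1,4)(W), a W ⇒ L
(2,8): the only move is to (2,4)(W), a W ⇒ L
(3,8): the only move is to (3,4)(W), a W ⇒ L
(4,4): moves to (0,4)(W), (4,0)(W); every one is W ⇒ L
(4,5): moves to (0,5)(W), (4,1)(W); every one is W ⇒ L
(4,6): moves to (0,6)(W), (4,2)(W); every one is W ⇒ L
(4,7): moves to (0,7)(W), (4,3)(W); every one is W ⇒ L
(5,4): moves to (1,4)(W), (5,0)(W); every one is W ⇒ L
(5,5): moves to (1,5)(W), (5,1)(W); every one is W ⇒ L
(5,6): moves to (1,6)(W), (5,2)(W); every one is W ⇒ L
(5,7): moves to (1,7)(W), (5,3)(W); every one is W ⇒ L
(6,4): moves to (2,4)(W), (6,0)(W); every one is W ⇒ L
(6,5): moves to (2,5)(W), (6,1)(W); every one is W ⇒ L
(6,6): moves to (2,6)(W), (6,2)(W); every one is W ⇒ L
(6,7): moves to (2,7)(W), (6,3)(W); every one is W ⇒ L
(7,4): moves to (3,4)(W), (7,0)(W); every one is W ⇒ L
(7,5): moves to (3,5)(W), (7,1)(W); every one is W ⇒ L
(7,6): moves to (3,6)(W), (7,2)(W); every one is W ⇒ L
(7,7): moves to (3,7)(W), (7,3)(W); every one is W ⇒ L
Every other cell has at least one move into one of the L cells above, so it is W.
L cells per row: a=0: 5, a=1: 5, a=2: 5, a=3: 5, a=4: 4, a=5: 4, a=6: 4, a=7: 4; total 36.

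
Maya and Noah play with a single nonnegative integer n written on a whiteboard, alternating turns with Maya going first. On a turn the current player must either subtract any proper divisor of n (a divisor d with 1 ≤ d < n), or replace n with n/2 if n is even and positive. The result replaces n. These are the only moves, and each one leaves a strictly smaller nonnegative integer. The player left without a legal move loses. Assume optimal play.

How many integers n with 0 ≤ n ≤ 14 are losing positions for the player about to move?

Positions with no move are L. A position that does have a move is losing for the player to move precisely when every available move leads to a winning position for the opponent. Fill in the labels:
n=0: no move → L
n=1: no move → L
n=2: W (go to 1, an L position)
n=3: L (sole option 2(W) is W)
n=4: W (go to 3, an L position)
n=5: L (sole option 4(W) is W)
n=6: W (go to 3, an L position)
n=7: L (sole option 6(W) is W)
n=8: W (go to 7, an L position)
n=9: L (options 6(W), 8(W) are all W)
n=10: W (go to 5, an L position)
n=11: L (sole option 10(W) is W)
n=12: W (go to 9, an L position)
n=13: L (sole option 12(W) is W)
n=14: W (go to 7, an L position)
L entries with 0 ≤ n ≤ 14: n = 0, 1, 3, 5, 7, 9, 11, 13; that makes 8.

8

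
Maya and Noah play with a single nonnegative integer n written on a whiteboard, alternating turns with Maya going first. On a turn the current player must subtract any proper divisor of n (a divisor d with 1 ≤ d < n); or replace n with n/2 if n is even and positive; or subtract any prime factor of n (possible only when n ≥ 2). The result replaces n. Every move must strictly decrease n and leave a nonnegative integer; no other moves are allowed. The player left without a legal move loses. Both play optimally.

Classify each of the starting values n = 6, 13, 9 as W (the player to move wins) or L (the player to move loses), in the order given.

Classify positions by backward induction: terminal positions (no move available) are L. From any other position, the mover wins iff some move reaches an L.
n=0: no move → L
n=1: no move → L
n=2: W (go to 0, an L position)
n=3: W (go to 0, an L position)
n=4: L (options 2(W), 3(W) are all W)
n=5: W (go to 0, an L position)
n=6: W (go to 4, an L position)
n=7: W (go to 0, an L position)
n=8: W (go to 4, an L position)
n=9: L (options 6(W), 8(W) are all W)
n=10: W (go to 9, an L position)
n=11: W (go to 0, an L position)
n=12: W (go to 9, an L position)
n=13: W (go to 0, an L position)

6: W, 13: W, 9: L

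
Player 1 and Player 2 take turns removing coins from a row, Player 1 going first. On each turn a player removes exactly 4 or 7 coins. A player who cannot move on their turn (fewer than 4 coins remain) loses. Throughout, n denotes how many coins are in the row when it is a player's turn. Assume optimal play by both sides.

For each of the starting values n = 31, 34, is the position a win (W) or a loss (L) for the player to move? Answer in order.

Work bottom-up. With no move the player to move loses. Otherwise the position is W if at least one move leads to an L position for the opponent, and L if every move leads to a W.
n=0: no move → L
n=1: no move → L
n=2: no move → L
n=3: no move → L
n=4: W (go to 0, an L position)
n=5: W (go to 1, an L position)
n=6: W (go to 2, an L position)
n=7: W (go to 3, an L position)
n=8: W (go to 1, an L position)
n=9: W (go to 2, an L position)
n=10: W (go to 3, an L position)
n=11: L (options 7(W), 4(W) are all W)
n=12: L (options 8(W), 5(W) are all W)
n=13: L (options 9(W), 6(W) are all W)
n=14: L (options 10(W), 7(W) are all W)
n=15: W (go to 11, an L position)
n=16: W (go to 12, an L position)
n=17: W (go to 13, an L position)
n=18: W (go to 14, an L position)
n=19: W (go to 12, an L position)
n=20: W (go to 13, an L position)
n=21: W (go to 14, an L position)
n=22: L (options 18(W), 15(W) are all W)
n=23: L (options 19(W), 16(W) are all W)
n=24: L (options 20(W), 17(W) are all W)
n=25: L (options 21(W), 18(W) are all W)
n=26: W (go to 22, an L position)
n=27: W (go to 23, an L position)
n=28: W (go to 24, an L position)
n=29: W (go to 25, an L position)
n=30: W (go to 23, an L position)
n=31: W (go to 24, an L position)
n=32: W (go to 25, an L position)
n=33: L (options 29(W), 26(W) are all W)
n=34: L (options 30(W), 27(W) are all W)

31: W, 34: L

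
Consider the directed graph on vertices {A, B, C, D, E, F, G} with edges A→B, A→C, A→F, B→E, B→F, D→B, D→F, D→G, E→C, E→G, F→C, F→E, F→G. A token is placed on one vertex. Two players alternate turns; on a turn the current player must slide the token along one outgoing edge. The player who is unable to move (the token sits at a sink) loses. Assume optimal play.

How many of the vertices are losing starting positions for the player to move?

3

Use the standard recursion: the mover loses at a terminal position; elsewhere, the mover wins exactly when some move hands the opponent an L position.
Every edge goes from a vertex to one that appears earlier in the order G, C, E, F, B, A, D, so processing vertices in that order labels each vertex after all of its successors.
G: no outgoing edge → L
C: no outgoing edge → L
E: →C(L), so W
F: →C(L), so W
B: →F(W), E(W) — all W, so L
A: →B(L), so W
D: →B(L), so W
The L vertices are B, C, G; that is 3 in all.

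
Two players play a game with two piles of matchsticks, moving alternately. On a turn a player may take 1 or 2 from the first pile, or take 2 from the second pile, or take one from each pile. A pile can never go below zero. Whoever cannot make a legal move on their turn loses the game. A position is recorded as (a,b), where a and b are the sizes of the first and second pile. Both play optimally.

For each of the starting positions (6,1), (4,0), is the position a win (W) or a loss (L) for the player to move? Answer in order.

Classify positions by backward induction: terminal positions (no move available) are L. From any other position, the mover wins iff some move reaches an L.
No move ever increases a pile, so every position that can arise here has a ≤ 6 and b ≤ 1; it is enough to label the cells with 0 ≤ a ≤ 6 and 0 ≤ b ≤ 1.
Every move lowers a or b (never raises either), so fill the grid row by row in increasing a, and left to right within a row: each cell's successors are then already labelled.
      b=0  b=1
a=0:    L    L
a=1:    W    W
a=2:    W    W
a=3:    L    L
a=4:    W    W
a=5:    W    W
a=6:    L    L
Cells with no legal move (terminal, hence L): (0,0), (0,1).
The remaining L cells, each justified by listing all of its moves:
(3,0): only reaches (2,0)(W), (1,0)(W), all W → L
(3,1): only reaches (2,1)(W), (1,1)(W), (2,0)(W), all W → L
(6,0): only reaches (5,0)(W), (4,0)(W), all W → L
(6,1): only reaches (5,1)(W), (4,1)(W), (5,0)(W), all W → L
Every other cell has at least one move into one of the L cells above, so it is W.
(6,1): one of the L cells justified above, so L
(4,0): the move to (3,0) reaches an L cell, so W

(6,1): L, (4,0): W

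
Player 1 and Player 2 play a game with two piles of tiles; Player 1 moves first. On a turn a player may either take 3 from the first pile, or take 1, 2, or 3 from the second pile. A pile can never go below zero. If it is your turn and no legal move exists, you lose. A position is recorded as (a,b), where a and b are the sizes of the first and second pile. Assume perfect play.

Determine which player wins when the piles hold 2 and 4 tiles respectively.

Player 2 wins.

Positions with no move are L. A position that does have a move is losing for the player to move precisely when every available move leads to a winning position for the opponent. Fill in the labels:
No move ever increases a pile, so every position that can arise here has a ≤ 2 and b ≤ 4; it is enough to label the cells with 0 ≤ a ≤ 2 and 0 ≤ b ≤ 4.
Every move lowers a or b (never raises either), so fill the grid row by row in increasing a, and left to right within a row: each cell's successors are then already labelled.
      b=0  b=1  b=2  b=3  b=4
a=0:    L    W    W    W    L
a=1:    L    W    W    W    L
a=2:    L    W    W    W    L
Cells with no legal move (terminal, hence L): (0,0), (1,0), (2,0).
The remaining L cells, each justified by listing all of its moves:
(0,4): L (options (0,3)(W), (0,2)(W), (0,1)(W) are all W)
(1,4): L (options (1,3)(W), (1,2)(W), (1,1)(W) are all W)
(2,4): L (options (2,3)(W), (2,2)(W), (2,1)(W) are all W)
Every other cell has at least one move into one of the L cells above, so it is W.
The starting position (2,4) is L: whatever Player 1 does, the opponent receives a W position.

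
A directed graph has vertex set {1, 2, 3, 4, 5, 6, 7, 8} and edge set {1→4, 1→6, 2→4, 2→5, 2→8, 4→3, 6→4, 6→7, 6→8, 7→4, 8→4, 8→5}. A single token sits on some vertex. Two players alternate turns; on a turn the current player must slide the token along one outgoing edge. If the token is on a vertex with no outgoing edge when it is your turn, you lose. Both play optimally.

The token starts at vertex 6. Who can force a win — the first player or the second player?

Work bottom-up. With no move the player to move loses. Otherwise the position is W if at least one move leads to an L position for the opponent, and L if every move leads to a W.
Every edge goes from a vertex to one that appears earlier in the order 5, 3, 4, 7, 8, 2, 6, 1, so processing vertices in that order labels each vertex after all of its successors.
5: no outgoing edge → L
3: no outgoing edge → L
4: can move to 3, which is L ⇒ W
7: the only move is to 4(W), a W ⇒ L
8: can move to 5, which is L ⇒ W
2: can move to 5, which is L ⇒ W
6: can move to 7, which is L ⇒ W
1: moves to 6(W), 4(W); every one is W ⇒ L
The starting position 6 is W: the player to move should move to 7, handing over an L position.

The first player wins.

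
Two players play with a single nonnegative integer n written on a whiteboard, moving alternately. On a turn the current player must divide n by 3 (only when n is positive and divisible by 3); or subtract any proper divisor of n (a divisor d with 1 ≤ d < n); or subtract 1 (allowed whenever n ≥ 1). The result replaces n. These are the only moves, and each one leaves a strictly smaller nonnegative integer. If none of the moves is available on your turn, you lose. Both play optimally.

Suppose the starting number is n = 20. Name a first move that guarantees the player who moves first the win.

Classify positions by backward induction: terminal positions (no move available) are L. From any other position, the mover wins iff some move reaches an L.
n=0: no move → L
n=1: →0(L), so W
n=2: →1(W) only, which is W, so L
n=3: →2(L), so W
n=4: →2(L), so W
n=5: →4(W) only, which is W, so L
n=6: →2(L), so W
n=7: →6(W) only, which is W, so L
n=8: →7(L), so W
n=9: →3(W), 6(W), 8(W) — all W, so L
n=10: →5(L), so W
n=11: →10(W) only, which is W, so L
n=12: →9(L), so W
n=13: →12(W) only, which is W, so L
n=14: →7(L), so W
n=15: →5(L), so W
n=16: →8(W), 12(W), 14(W), 15(W) — all W, so L
n=17: →16(L), so W
n=18: →9(L), so W
n=19: →18(W) only, which is W, so L
n=20: →16(L), so W
From 20, the L positions reachable in one move are: 16, 19. Any move reaching one of these is winning.

Move to 16.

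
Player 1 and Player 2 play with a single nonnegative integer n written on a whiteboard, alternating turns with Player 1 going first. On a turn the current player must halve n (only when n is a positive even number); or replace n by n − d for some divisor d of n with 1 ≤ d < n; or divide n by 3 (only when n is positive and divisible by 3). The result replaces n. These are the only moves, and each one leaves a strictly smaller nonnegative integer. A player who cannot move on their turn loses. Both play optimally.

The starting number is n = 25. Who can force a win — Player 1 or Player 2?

Work bottom-up. With no move the player to move loses. Otherwise the position is W if at least one move leads to an L position for the opponent, and L if every move leads to a W.
n=0: no move → L
n=1: no move → L
n=2: reaches L-position 1 → W
n=3: reaches L-position 1 → W
n=4: only reaches 2(W), 3(W), all W → L
n=5: reaches L-position 4 → W
n=6: reaches L-position 4 → W
n=7: only reaches 6(W), which is W → L
n=8: reaches L-position 4 → W
n=9: only reaches 3(W), 6(W), 8(W), all W → L
n=10: reaches L-position 9 → W
n=11: only reaches 10(W), which is W → L
n=12: reaches L-position 4 → W
n=13: only reaches 12(W), which is W → L
n=14: reaches L-position 7 → W
n=15: only reaches 5(W), 10(W), 12(W), 14(W), all W → L
n=16: reaches L-position 15 → W
n=17: only reaches 16(W), which is W → L
n=18: reaches L-position 9 → W
n=19: only reaches 18(W), which is W → L
n=20: reaches L-position 15 → W
n=21: reaches L-position 7 → W
n=22: reaches L-position 11 → W
n=23: only reaches 22(W), which is W → L
n=24: reaches L-position 23 → W
n=25: only reaches 20(W), 24(W), all W → L
The starting position 25 is L: whatever Player 1 does, the opponent receives a W position.

Player 2 wins.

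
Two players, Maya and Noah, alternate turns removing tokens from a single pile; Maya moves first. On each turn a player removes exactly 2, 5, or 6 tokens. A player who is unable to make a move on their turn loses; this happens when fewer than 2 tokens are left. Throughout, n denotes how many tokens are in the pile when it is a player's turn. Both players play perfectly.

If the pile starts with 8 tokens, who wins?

Label each position W (a win for the player to move) or L (a loss). A position with no legal move is L; any other position is W exactly when some move reaches an L, and L when every move reaches a W.
n=0: no move → L
n=1: no move → L
n=2: →0(L), so W
n=3: →1(L), so W
n=4: →2(W) only, which is W, so L
n=5: →0(L), so W
n=6: →4(L), so W
n=7: →1(L), so W
n=8: →6(W), 3(W), 2(W) — all W, so L
The starting position 8 is L: whatever Maya does, the opponent receives a W position.

Noah wins.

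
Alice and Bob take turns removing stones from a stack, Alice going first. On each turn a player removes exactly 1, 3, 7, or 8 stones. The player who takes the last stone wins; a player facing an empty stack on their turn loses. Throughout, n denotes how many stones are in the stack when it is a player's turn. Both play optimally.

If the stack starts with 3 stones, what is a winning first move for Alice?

Classify positions by backward induction: terminal positions (no move available) are L. From any other position, the mover wins iff some move reaches an L.
n=0: no move → L
n=1: reaches L-position 0 → W
n=2: only reaches 1(W), which is W → L
n=3: reaches L-position 2 → W
From 3, the L positions reachable in one move are: 2, 0. Any move reaching one of these is winning.

Remove 1, leaving 2.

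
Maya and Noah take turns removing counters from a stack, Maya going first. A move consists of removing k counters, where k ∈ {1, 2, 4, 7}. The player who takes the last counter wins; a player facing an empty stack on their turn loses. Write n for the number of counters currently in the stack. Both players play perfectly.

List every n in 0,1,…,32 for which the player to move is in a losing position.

Use the standard recursion: the mover loses at a terminal position; elsewhere, the mover wins exactly when some move hands the opponent an L position.
n=0: no move → L
n=1: W (go to 0, an L position)
n=2: W (go to 0, an L position)
n=3: L (options 2(W), 1(W) are all W)
n=4: W (go to 3, an L position)
n=5: W (go to 3, an L position)
n=6: L (options 5(W), 4(W), 2(W) are all W)
n=7: W (go to 6, an L position)
n=8: W (go to 6, an L position)
n=9: L (options 8(W), 7(W), 5(W), 2(W) are all W)
n=10: W (go to 9, an L position)
n=11: W (go to 9, an L position)
n=12: L (options 11(W), 10(W), 8(W), 5(W) are all W)
n=13: W (go to 12, an L position)
n=14: W (go to 12, an L position)
n=15: L (options 14(W), 13(W), 11(W), 8(W) are all W)
n=16: W (go to 15, an L position)
n=17: W (go to 15, an L position)
n=18: L (options 17(W), 16(W), 14(W), 11(W) are all W)
n=19: W (go to 18, an L position)
n=20: W (go to 18, an L position)
n=21: L (options 20(W), 19(W), 17(W), 14(W) are all W)
n=22: W (go to 21, an L position)
n=23: W (go to 21, an L position)
n=24: L (options 23(W), 22(W), 20(W), 17(W) are all W)
n=25: W (go to 24, an L position)
n=26: W (go to 24, an L position)
n=27: L (options 26(W), 25(W), 23(W), 20(W) are all W)
n=28: W (go to 27, an L position)
n=29: W (go to 27, an L position)
n=30: L (options 29(W), 28(W), 26(W), 23(W) are all W)
n=31: W (go to 30, an L position)
n=32: W (go to 30, an L position)
The losing starting values of n are exactly the entries labelled L in this table (11 of them).

0, 3, 6, 9, 12, 15, 18, 21, 24, 27, 30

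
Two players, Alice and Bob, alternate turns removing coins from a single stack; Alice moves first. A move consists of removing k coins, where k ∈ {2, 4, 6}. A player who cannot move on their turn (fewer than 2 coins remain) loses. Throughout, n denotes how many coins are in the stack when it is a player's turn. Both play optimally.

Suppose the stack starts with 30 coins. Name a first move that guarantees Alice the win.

Remove 6, leaving 24.

Compute win/loss labels from the base case upward. A position with no move is L. Any other position is W if it can reach an L in one move, else L.
n=0: no move → L
n=1: no move → L
n=2: →0(L), so W
n=3: →1(L), so W
n=4: →0(L), so W
n=5: →1(L), so W
n=6: →0(L), so W
n=7: →1(L), so W
n=8: →6(W), 4(W), 2(W) — all W, so L
n=9: →7(W), 5(W), 3(W) — all W, so L
n=10: →8(L), so W
n=11: →9(L), so W
n=12: →8(L), so W
n=13: →9(L), so W
n=14: →8(L), so W
n=15: →9(L), so W
n=16: →14(W), 12(W), 10(W) — all W, so L
n=17: →15(W), 13(W), 11(W) — all W, so L
n=18: →16(L), so W
n=19: →17(L), so W
n=20: →16(L), so W
n=21: →17(L), so W
n=22: →16(L), so W
n=23: →17(L), so W
n=24: →22(W), 20(W), 18(W) — all W, so L
n=25: →23(W), 21(W), 19(W) — all W, so L
n=26: →24(L), so W
n=27: →25(L), so W
n=28: →24(L), so W
n=29: →25(L), so W
n=30: →24(L), so W
From 30, the L positions reachable in one move are: 24.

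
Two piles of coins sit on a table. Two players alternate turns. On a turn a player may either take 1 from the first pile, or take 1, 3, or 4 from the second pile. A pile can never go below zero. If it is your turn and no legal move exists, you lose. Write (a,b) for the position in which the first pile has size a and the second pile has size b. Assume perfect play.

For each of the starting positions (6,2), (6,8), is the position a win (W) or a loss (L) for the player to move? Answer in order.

Positions with no move are L. A position that does have a move is losing for the player to move precisely when every available move leads to a winning position for the opponent. Fill in the labels:
No move ever increases a pile, so every position that can arise here has a ≤ 6 and b ≤ 8; it is enough to label the cells with 0 ≤ a ≤ 6 and 0 ≤ b ≤ 8.
Every move lowers a or b (never raises either), so fill the grid row by row in increasing a, and left to right within a row: each cell's successors are then already labelled.
      b=0  b=1  b=2  b=3  b=4  b=5  b=6  b=7  b=8
a=0:    L    W    L    W    W    W    W    L    W
a=1:    W    L    W    L    W    W    W    W    L
a=2:    L    W    L    W    W    W    W    L    W
a=3:    W    L    W    L    W    W    W    W    L
a=4:    L    W    L    W    W    W    W    L    W
a=5:    W    L    W    L    W    W    W    W    L
a=6:    L    W    L    W    W    W    W    L    W
Cells with no legal move (terminal, hence L): (0,0).
The remaining L cells, each justified by listing all of its moves:
(0,2): →(0,1)(W) only, which is W, so L
(0,7): →(0,6)(W), (0,4)(W), (0,3)(W) — all W, so L
(1,1): →(0,1)(W), (1,0)(W) — all W, so L
(1,3): →(0,3)(W), (1,2)(W), (1,0)(W) — all W, so L
(1,8): →(0,8)(W), (1,7)(W), (1,5)(W), (1,4)(W) — all W, so L
(2,0): →(1,0)(W) only, which is W, so L
(2,2): →(1,2)(W), (2,1)(W) — all W, so L
(2,7): →(1,7)(W), (2,6)(W), (2,4)(W), (2,3)(W) — all W, so L
(3,1): →(2,1)(W), (3,0)(W) — all W, so L
(3,3): →(2,3)(W), (3,2)(W), (3,0)(W) — all W, so L
(3,8): →(2,8)(W), (3,7)(W), (3,5)(W), (3,4)(W) — all W, so L
(4,0): →(3,0)(W) only, which is W, so L
(4,2): →(3,2)(W), (4,1)(W) — all W, so L
(4,7): →(3,7)(W), (4,6)(W), (4,4)(W), (4,3)(W) — all W, so L
(5,1): →(4,1)(W), (5,0)(W) — all W, so L
(5,3): →(4,3)(W), (5,2)(W), (5,0)(W) — all W, so L
(5,8): →(4,8)(W), (5,7)(W), (5,5)(W), (5,4)(W) — all W, so L
(6,0): →(5,0)(W) only, which is W, so L
(6,2): →(5,2)(W), (6,1)(W) — all W, so L
(6,7): →(5,7)(W), (6,6)(W), (6,4)(W), (6,3)(W) — all W, so L
Every other cell has at least one move into one of the L cells above, so it is W.
(6,2): one of the L cells justified above, so L
(6,8): the move to (5,8) reaches an L cell, so W

(6,2): L, (6,8): W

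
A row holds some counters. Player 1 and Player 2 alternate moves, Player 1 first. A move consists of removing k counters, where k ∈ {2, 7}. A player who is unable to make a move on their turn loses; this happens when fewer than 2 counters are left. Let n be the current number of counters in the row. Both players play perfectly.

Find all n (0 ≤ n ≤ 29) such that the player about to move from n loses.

Positions with no move are L. A position that does have a move is losing for the player to move precisely when every available move leads to a winning position for the opponent. Fill in the labels:
n=0: no move → L
n=1: no move → L
n=2: can move to 0, which is L ⇒ W
n=3: can move to 1, which is L ⇒ W
n=4: the only move is to 2(W), a W ⇒ L
n=5: the only move is to 3(W), a W ⇒ L
n=6: can move to 4, which is L ⇒ W
n=7: can move to 5, which is L ⇒ W
n=8: can move to 1, which is L ⇒ W
n=9: moves to 7(W), 2(W); every one is W ⇒ L
n=10: moves to 8(W), 3(W); every one is W ⇒ L
n=11: can move to 9, which is L ⇒ W
n=12: can move to 10, which is L ⇒ W
n=13: moves to 11(W), 6(W); every one is W ⇒ L
n=14: moves to 12(W), 7(W); every one is W ⇒ L
n=15: can move to 13, which is L ⇒ W
n=16: can move to 14, which is L ⇒ W
n=17: can move to 10, which is L ⇒ W
n=18: moves to 16(W), 11(W); every one is W ⇒ L
n=19: moves to 17(W), 12(W); every one is W ⇒ L
n=20: can move to 18, which is L ⇒ W
n=21: can move to 19, which is L ⇒ W
n=22: moves to 20(W), 15(W); every one is W ⇒ L
n=23: moves to 21(W), 16(W); every one is W ⇒ L
n=24: can move to 22, which is L ⇒ W
n=25: can move to 23, which is L ⇒ W
n=26: can move to 19, which is L ⇒ W
n=27: moves to 25(W), 20(W); every one is W ⇒ L
n=28: moves to 26(W), 21(W); every one is W ⇒ L
n=29: can move to 27, which is L ⇒ W
Reading off the rows marked L gives the requested list; there are 14 such values of n.

0, 1, 4, 5, 9, 10, 13, 14, 18, 19, 22, 23, 27, 28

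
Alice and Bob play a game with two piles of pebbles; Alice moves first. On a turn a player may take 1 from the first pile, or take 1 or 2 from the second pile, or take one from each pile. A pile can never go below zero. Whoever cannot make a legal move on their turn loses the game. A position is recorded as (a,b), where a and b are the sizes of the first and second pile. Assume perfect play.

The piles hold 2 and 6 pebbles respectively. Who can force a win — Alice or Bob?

Alice wins.

Work bottom-up. With no move the player to move loses. Otherwise the position is W if at least one move leads to an L position for the opponent, and L if every move leads to a W.
No move ever increases a pile, so every position that can arise here has a ≤ 2 and b ≤ 6; it is enough to label the cells with 0 ≤ a ≤ 2 and 0 ≤ b ≤ 6.
Every move lowers a or b (never raises either), so fill the grid row by row in increasing a, and left to right within a row: each cell's successors are then already labelled.
      b=0  b=1  b=2  b=3  b=4  b=5  b=6
a=0:    L    W    W    L    W    W    L
a=1:    W    W    L    W    W    L    W
a=2:    L    W    W    W    L    W    W
Cells with no legal move (terminal, hence L): (0,0).
The remaining L cells, each justified by listing all of its moves:
(0,3): →(0,2)(W), (0,1)(W) — all W, so L
(0,6): →(0,5)(W), (0,4)(W) — all W, so L
(1,2): →(0,2)(W), (1,1)(W), (1,0)(W), (0,1)(W) — all W, so L
(1,5): →(0,5)(W), (1,4)(W), (1,3)(W), (0,4)(W) — all W, so L
(2,0): →(1,0)(W) only, which is W, so L
(2,4): →(1,4)(W), (2,3)(W), (2,2)(W), (1,3)(W) — all W, so L
Every other cell has at least one move into one of the L cells above, so it is W.
From (2,6) Alice can move to (2,4), reaching an L position.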